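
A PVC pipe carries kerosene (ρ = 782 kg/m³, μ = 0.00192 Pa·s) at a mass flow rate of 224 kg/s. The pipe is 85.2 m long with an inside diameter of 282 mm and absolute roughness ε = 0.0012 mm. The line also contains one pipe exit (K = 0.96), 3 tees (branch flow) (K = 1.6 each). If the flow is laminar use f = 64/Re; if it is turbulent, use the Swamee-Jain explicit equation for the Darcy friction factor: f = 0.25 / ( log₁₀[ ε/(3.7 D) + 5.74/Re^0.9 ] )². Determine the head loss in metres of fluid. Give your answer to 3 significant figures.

h_f ≈ 10.4 m

A = πD²/4 = π(0.282)²/4 = 0.06246 m²; mean velocity V = ṁ/(ρA) = 224/(782 · 0.06246) = 4.586 m/s.
Reynolds number Re = ρVD/μ = 782 · 4.586 · 0.282 / 0.00192 = 5.268e+05.
Re > 4000 → turbulent. Relative roughness ε/D = 1.2e-06/0.282 = 4.26e-06. Swamee-Jain: f = 0.25/(log₁₀[4.26e-06/3.7 + 5.74/5.268e+05^0.9])² = 0.25/(log₁₀[1.15e-06 + 4.07e-05])² = 0.25/(-4.378)² = 0.01304.
Total minor-loss coefficient ΣK = 1·0.96 + 3·1.6 = 5.76.
ΔP = [f·L/D + ΣK]·(ρV²/2) = [0.01304·85.2/0.282 + 5.76]·(782·4.586²/2) = [3.94 + 5.76]·8224 = 7.977e+04 Pa.
Head loss h_f = ΔP/(ρg) = 7.977e+04/(782·9.81) = 10.4 m.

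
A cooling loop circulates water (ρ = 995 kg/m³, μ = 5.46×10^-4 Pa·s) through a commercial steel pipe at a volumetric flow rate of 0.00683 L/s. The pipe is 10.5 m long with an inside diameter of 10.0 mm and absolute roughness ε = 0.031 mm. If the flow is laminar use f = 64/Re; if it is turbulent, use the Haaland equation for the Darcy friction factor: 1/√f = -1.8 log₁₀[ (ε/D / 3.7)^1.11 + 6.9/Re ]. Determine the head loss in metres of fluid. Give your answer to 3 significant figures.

Q = 0.00683 L/s = 0.00683/1000 = 6.83e-06 m³/s.
Cross-sectional area A = πD²/4 = π(0.01)²/4 = 7.854e-05 m²; mean velocity V = Q/A = 6.83e-06/7.854e-05 = 0.08696 m/s.
Reynolds number Re = ρVD/μ = 995 · 0.08696 · 0.01 / 0.000546 = 1585.
Re < 2300 → laminar flow, so f = 64/Re = 64/1585 = 0.04038 (the turbulent correlation is not needed).
Darcy-Weisbach: ΔP = f(L/D)(ρV²/2) = 0.04038·(10.5/0.01)·(995·0.08696²/2) = 0.04038·1050·3.762 = 159.5 Pa.
Head loss h_f = ΔP/(ρg) = 159.5/(995·9.81) = 0.0163 m.

h_f ≈ 0.0163 m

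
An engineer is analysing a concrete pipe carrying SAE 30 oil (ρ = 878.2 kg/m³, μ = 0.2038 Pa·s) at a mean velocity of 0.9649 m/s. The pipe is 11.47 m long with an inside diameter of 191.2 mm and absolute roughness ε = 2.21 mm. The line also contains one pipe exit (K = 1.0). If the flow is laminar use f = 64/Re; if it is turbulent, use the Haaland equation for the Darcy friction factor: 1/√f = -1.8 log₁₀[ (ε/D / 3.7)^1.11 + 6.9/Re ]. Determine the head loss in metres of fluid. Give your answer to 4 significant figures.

Reynolds number Re = ρVD/μ = 878.2 · 0.9649 · 0.1912 / 0.204 = 795.
Re < 2300 → laminar flow, so f = 64/Re = 64/795 = 0.0805 (the turbulent correlation is not needed).
Total minor-loss coefficient ΣK = 1·1 = 1.
ΔP = [f·L/D + ΣK]·(ρV²/2) = [0.0805·11.47/0.1912 + 1]·(878.2·0.9649²/2) = [4.829 + 1]·408.8 = 2383 Pa.
Head loss h_f = ΔP/(ρg) = 2383/(878.2·9.81) = 0.2766 m.

h_f ≈ 0.2766 m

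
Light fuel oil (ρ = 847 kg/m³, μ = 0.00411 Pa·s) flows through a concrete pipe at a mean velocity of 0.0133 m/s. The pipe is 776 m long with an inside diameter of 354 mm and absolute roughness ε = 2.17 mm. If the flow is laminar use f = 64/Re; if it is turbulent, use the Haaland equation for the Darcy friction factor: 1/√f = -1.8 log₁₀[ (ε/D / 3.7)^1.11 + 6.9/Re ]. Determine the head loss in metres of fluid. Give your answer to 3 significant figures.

h_f ≈ 0.00130 m

Reynolds number Re = ρVD/μ = 847 · 0.0133 · 0.354 / 0.00411 = 970.3.
Re < 2300 → laminar flow, so f = 64/Re = 64/970.3 = 0.06596 (the turbulent correlation is not needed).
Darcy-Weisbach: ΔP = f(L/D)(ρV²/2) = 0.06596·(776/0.354)·(847·0.0133²/2) = 0.06596·2192·0.07491 = 10.83 Pa.
Head loss h_f = ΔP/(ρg) = 10.83/(847·9.81) = 0.00130 m.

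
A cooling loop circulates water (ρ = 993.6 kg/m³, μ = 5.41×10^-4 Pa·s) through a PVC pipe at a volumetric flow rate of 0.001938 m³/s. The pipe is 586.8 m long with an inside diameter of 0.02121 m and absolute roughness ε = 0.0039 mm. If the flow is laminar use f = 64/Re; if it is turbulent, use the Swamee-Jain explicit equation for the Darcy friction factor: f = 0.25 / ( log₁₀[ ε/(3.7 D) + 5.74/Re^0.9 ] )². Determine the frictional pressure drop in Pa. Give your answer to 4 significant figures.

Cross-sectional area A = πD²/4 = π(0.02121)²/4 = 0.0003533 m²; mean velocity V = Q/A = 0.001938/0.0003533 = 5.485 m/s.
Reynolds number Re = ρVD/μ = 993.6 · 5.485 · 0.02121 / 0.000541 = 2.137e+05.
Re > 4000 → turbulent. Relative roughness ε/D = 3.9e-06/0.02121 = 0.000184. Swamee-Jain: f = 0.25/(log₁₀[0.000184/3.7 + 5.74/2.137e+05^0.9])² = 0.25/(log₁₀[4.97e-05 + 9.17e-05])² = 0.25/(-3.85)² = 0.01687.
Darcy-Weisbach: ΔP = f(L/D)(ρV²/2) = 0.01687·(586.8/0.02121)·(993.6·5.485²/2) = 0.01687·2.767e+04·1.495e+04 = 6.976e+06 Pa.

ΔP ≈ 6976000 Pa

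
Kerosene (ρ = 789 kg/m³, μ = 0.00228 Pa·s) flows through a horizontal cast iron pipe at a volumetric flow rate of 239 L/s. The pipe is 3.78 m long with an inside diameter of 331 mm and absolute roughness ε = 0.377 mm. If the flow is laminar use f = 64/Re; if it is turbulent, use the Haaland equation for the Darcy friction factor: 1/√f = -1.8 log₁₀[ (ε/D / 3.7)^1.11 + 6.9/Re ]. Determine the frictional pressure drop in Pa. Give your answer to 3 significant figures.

Q = 239 L/s = 239/1000 = 0.239 m³/s.
Cross-sectional area A = πD²/4 = π(0.331)²/4 = 0.08605 m²; mean velocity V = Q/A = 0.239/0.08605 = 2.777 m/s.
Reynolds number Re = ρVD/μ = 789 · 2.777 · 0.331 / 0.00228 = 3.181e+05.
Re > 4000 → turbulent. Relative roughness ε/D = 0.000377/0.331 = 0.00114. Haaland: 1/√f = -1.8 log₁₀[(0.00114/3.7)^1.11 + 6.9/3.181e+05] = -1.8 log₁₀[0.000126 + 2.17e-05] = 6.893, so f = 0.02105.
Darcy-Weisbach: ΔP = f(L/D)(ρV²/2) = 0.02105·(3.78/0.331)·(789·2.777²/2) = 0.02105·11.42·3043 = 731.6 Pa.

ΔP ≈ 732 Pa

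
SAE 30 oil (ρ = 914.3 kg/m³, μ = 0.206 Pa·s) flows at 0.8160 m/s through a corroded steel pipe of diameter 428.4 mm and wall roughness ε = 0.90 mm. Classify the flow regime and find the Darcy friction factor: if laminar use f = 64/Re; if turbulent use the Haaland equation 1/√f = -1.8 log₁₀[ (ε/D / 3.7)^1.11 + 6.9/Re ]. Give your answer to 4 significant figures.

Re = ρVD/μ = 914.3·0.816·0.4284/0.206 = 1552.
Re < 2300 → laminar, so f = 64/Re = 0.04125 (roughness is irrelevant in laminar flow).

f ≈ 0.04125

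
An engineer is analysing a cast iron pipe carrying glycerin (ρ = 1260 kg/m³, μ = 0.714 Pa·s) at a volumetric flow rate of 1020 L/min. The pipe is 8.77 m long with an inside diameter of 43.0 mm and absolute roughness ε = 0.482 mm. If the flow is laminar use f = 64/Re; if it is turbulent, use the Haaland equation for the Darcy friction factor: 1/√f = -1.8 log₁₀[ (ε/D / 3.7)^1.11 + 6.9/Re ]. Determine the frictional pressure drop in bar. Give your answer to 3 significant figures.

Q = 1020 L/min = 1020/60000 = 0.017 m³/s.
Cross-sectional area A = πD²/4 = π(0.043)²/4 = 0.001452 m²; mean velocity V = Q/A = 0.017/0.001452 = 11.71 m/s.
Reynolds number Re = ρVD/μ = 1260 · 11.71 · 0.043 / 0.714 = 888.3.
Re < 2300 → laminar flow, so f = 64/Re = 64/888.3 = 0.07205 (the turbulent correlation is not needed).
Darcy-Weisbach: ΔP = f(L/D)(ρV²/2) = 0.07205·(8.77/0.043)·(1260·11.71²/2) = 0.07205·204·8.633e+04 = 1.269e+06 Pa.
ΔP = 1.269e+06 Pa = 12.7 bar.

ΔP ≈ 12.7 bar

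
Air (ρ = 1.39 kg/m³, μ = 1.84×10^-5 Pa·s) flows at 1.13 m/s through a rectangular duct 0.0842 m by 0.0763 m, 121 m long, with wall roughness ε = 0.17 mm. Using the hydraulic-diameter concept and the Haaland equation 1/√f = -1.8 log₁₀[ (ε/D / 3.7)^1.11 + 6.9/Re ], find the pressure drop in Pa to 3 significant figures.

ΔP ≈ 49.3 Pa

Hydraulic diameter D_h = 4A/P = 4·(0.0842·0.0763)/(2·(0.0842+0.0763)) = 0.0257/0.321 = 0.08006 m.
Re = ρVD_h/μ = 1.39·1.13·0.08006/1.84e-05 = 6834.
ε/D_h = 0.00017/0.08006 = 0.00212; Haaland gives 1/√f = -1.8 log₁₀[0.000253+0.00101] = 5.218, so f = 0.03673.
ΔP = f(L/D_h)(ρV²/2) = 0.03673·121/0.08006·0.8874 = 49.26 Pa.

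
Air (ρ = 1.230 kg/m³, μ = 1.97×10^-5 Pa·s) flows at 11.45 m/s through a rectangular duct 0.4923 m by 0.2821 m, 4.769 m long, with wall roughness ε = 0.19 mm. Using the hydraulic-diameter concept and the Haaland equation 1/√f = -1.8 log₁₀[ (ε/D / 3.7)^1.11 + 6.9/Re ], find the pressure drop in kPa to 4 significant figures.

ΔP ≈ 0.01976 kPa

Hydraulic diameter D_h = 4A/P = 4·(0.4923·0.2821)/(2·(0.4923+0.2821)) = 0.5555/1.549 = 0.3587 m.
Re = ρVD_h/μ = 1.23·11.45·0.3587/1.97e-05 = 2.564e+05.
ε/D_h = 0.00019/0.3587 = 0.00053; Haaland gives 1/√f = -1.8 log₁₀[5.41e-05+2.69e-05] = 7.365, so f = 0.01844.
ΔP = f(L/D_h)(ρV²/2) = 0.01844·4.769/0.3587·80.63 = 19.76 Pa.
ΔP = 0.01976 kPa.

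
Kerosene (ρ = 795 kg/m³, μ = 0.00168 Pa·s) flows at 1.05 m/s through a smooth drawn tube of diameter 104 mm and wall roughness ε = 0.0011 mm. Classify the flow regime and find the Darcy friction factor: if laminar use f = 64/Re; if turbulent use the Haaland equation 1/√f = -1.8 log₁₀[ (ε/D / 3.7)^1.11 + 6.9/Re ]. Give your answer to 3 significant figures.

f ≈ 0.0206

Re = ρVD/μ = 795·1.05·0.104/0.00168 = 5.167e+04.
Re > 4000 → turbulent. ε/D = 1.1e-06/0.104 = 1.06e-05; Haaland: 1/√f = -1.8 log₁₀[7.02e-07 + 0.000134] = 6.97, so f = 0.02058.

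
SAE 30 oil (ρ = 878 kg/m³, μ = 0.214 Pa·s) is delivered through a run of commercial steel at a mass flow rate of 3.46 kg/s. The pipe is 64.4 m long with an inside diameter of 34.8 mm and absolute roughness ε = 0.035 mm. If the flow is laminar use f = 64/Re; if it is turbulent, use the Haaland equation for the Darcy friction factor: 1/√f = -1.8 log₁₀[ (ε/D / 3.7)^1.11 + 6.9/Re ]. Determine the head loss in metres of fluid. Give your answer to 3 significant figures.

A = πD²/4 = π(0.0348)²/4 = 0.0009511 m²; mean velocity V = ṁ/(ρA) = 3.46/(878 · 0.0009511) = 4.143 m/s.
Reynolds number Re = ρVD/μ = 878 · 4.143 · 0.0348 / 0.214 = 591.6.
Re < 2300 → laminar flow, so f = 64/Re = 64/591.6 = 0.1082 (the turbulent correlation is not needed).
Darcy-Weisbach: ΔP = f(L/D)(ρV²/2) = 0.1082·(64.4/0.0348)·(878·4.143²/2) = 0.1082·1851·7536 = 1.509e+06 Pa.
Head loss h_f = ΔP/(ρg) = 1.509e+06/(878·9.81) = 175 m.

h_f ≈ 175 m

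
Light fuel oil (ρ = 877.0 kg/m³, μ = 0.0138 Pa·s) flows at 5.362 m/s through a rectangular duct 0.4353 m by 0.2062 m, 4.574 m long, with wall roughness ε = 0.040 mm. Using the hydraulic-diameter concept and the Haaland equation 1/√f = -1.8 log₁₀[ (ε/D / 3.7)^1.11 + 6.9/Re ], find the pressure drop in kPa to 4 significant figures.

Hydraulic diameter D_h = 4A/P = 4·(0.4353·0.2062)/(2·(0.4353+0.2062)) = 0.359/1.283 = 0.2798 m.
Re = ρVD_h/μ = 877·5.362·0.2798/0.0138 = 9.536e+04.
ε/D_h = 4e-05/0.2798 = 0.000143; Haaland gives 1/√f = -1.8 log₁₀[1.26e-05+7.24e-05] = 7.327, so f = 0.01863.
ΔP = f(L/D_h)(ρV²/2) = 0.01863·4.574/0.2798·1.261e+04 = 3838 Pa.
ΔP = 3.838 kPa.

ΔP ≈ 3.838 kPa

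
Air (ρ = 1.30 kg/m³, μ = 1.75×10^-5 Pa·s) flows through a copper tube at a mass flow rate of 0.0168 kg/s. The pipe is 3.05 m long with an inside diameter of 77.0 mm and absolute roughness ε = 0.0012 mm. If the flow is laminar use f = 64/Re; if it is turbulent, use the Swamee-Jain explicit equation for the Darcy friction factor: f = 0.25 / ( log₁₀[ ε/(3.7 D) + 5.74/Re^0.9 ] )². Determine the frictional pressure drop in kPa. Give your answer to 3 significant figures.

ΔP ≈ 0.00544 kPa

A = πD²/4 = π(0.077)²/4 = 0.004657 m²; mean velocity V = ṁ/(ρA) = 0.0168/(1.3 · 0.004657) = 2.775 m/s.
Reynolds number Re = ρVD/μ = 1.3 · 2.775 · 0.077 / 1.75e-05 = 1.587e+04.
Re > 4000 → turbulent. Relative roughness ε/D = 1.2e-06/0.077 = 1.56e-05. Swamee-Jain: f = 0.25/(log₁₀[1.56e-05/3.7 + 5.74/1.587e+04^0.9])² = 0.25/(log₁₀[4.21e-06 + 0.000951])² = 0.25/(-3.02)² = 0.02741.
Darcy-Weisbach: ΔP = f(L/D)(ρV²/2) = 0.02741·(3.05/0.077)·(1.3·2.775²/2) = 0.02741·39.61·5.006 = 5.436 Pa.
ΔP = 5.436 Pa = 0.00544 kPa.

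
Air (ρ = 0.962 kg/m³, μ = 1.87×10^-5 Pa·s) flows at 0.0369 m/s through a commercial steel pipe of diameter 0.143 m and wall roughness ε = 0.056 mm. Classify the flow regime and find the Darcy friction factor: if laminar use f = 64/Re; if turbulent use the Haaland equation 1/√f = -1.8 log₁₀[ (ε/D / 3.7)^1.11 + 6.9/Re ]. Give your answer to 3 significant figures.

Re = ρVD/μ = 0.962·0.0369·0.143/1.87e-05 = 271.5.
Re < 2300 → laminar, so f = 64/Re = 0.2358 (roughness is irrelevant in laminar flow).

f ≈ 0.236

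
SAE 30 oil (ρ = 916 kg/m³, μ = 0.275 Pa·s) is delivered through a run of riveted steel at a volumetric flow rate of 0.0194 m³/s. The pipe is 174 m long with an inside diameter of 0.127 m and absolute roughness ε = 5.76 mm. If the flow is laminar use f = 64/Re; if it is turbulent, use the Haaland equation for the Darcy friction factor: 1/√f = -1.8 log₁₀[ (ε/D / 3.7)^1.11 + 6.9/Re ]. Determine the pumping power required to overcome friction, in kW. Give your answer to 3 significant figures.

P ≈ 2.82 kW

Cross-sectional area A = πD²/4 = π(0.127)²/4 = 0.01267 m²; mean velocity V = Q/A = 0.0194/0.01267 = 1.531 m/s.
Reynolds number Re = ρVD/μ = 916 · 1.531 · 0.127 / 0.275 = 647.8.
Re < 2300 → laminar flow, so f = 64/Re = 64/647.8 = 0.09879 (the turbulent correlation is not needed).
Darcy-Weisbach: ΔP = f(L/D)(ρV²/2) = 0.09879·(174/0.127)·(916·1.531²/2) = 0.09879·1370·1074 = 1.454e+05 Pa.
Pumping power P = QΔP = 0.0194·1.454e+05 = 2821 W = 2.82 kW.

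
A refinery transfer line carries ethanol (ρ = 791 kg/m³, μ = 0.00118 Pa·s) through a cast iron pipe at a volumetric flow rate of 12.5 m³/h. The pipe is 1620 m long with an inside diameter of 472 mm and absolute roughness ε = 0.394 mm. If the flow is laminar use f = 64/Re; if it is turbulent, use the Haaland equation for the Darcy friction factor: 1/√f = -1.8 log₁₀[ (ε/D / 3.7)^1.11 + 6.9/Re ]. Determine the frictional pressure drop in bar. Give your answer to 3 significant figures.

ΔP ≈ 1.93×10^-4 bar

Q = 12.5 m³/h = 12.5/3600 = 0.003472 m³/s.
Cross-sectional area A = πD²/4 = π(0.472)²/4 = 0.175 m²; mean velocity V = Q/A = 0.003472/0.175 = 0.01984 m/s.
Reynolds number Re = ρVD/μ = 791 · 0.01984 · 0.472 / 0.00118 = 6279.
Re > 4000 → turbulent. Relative roughness ε/D = 0.000394/0.472 = 0.000835. Haaland: 1/√f = -1.8 log₁₀[(0.000835/3.7)^1.11 + 6.9/6279] = -1.8 log₁₀[8.96e-05 + 0.0011] = 5.265, so f = 0.03608.
Darcy-Weisbach: ΔP = f(L/D)(ρV²/2) = 0.03608·(1620/0.472)·(791·0.01984²/2) = 0.03608·3432·0.1557 = 19.28 Pa.
ΔP = 19.28 Pa = 1.93×10^-4 bar.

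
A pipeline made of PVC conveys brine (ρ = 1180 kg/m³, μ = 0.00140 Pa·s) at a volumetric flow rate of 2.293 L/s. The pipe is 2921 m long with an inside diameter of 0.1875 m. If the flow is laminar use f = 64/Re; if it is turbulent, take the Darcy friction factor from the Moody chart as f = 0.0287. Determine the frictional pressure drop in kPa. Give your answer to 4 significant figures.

ΔP ≈ 1.819 kPa

Q = 2.293 L/s = 2.293/1000 = 0.002293 m³/s.
Cross-sectional area A = πD²/4 = π(0.1875)²/4 = 0.02761 m²; mean velocity V = Q/A = 0.002293/0.02761 = 0.08304 m/s.
Reynolds number Re = ρVD/μ = 1180 · 0.08304 · 0.1875 / 0.0014 = 1.312e+04.
Re > 4000 → turbulent; use the Moody-chart value f = 0.0287.
Darcy-Weisbach: ΔP = f(L/D)(ρV²/2) = 0.0287·(2921/0.1875)·(1180·0.08304²/2) = 0.0287·1.558e+04·4.069 = 1819 Pa.
ΔP = 1819 Pa = 1.819 kPa.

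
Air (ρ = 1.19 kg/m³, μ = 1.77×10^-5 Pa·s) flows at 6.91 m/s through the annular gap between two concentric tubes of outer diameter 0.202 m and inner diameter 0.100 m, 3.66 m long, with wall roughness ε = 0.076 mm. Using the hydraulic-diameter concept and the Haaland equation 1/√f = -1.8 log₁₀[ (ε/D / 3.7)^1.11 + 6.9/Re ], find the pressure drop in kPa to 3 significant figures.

Hydraulic diameter D_h = 4A/P = D_o - D_i = 0.202 - 0.1 = 0.102 m.
Re = ρVD_h/μ = 1.19·6.91·0.102/1.77e-05 = 4.739e+04.
ε/D_h = 7.6e-05/0.102 = 0.000745; Haaland gives 1/√f = -1.8 log₁₀[7.9e-05+0.000146] = 6.568, so f = 0.02318.
ΔP = f(L/D_h)(ρV²/2) = 0.02318·3.66/0.102·28.41 = 23.63 Pa.
ΔP = 0.0236 kPa.

ΔP ≈ 0.0236 kPa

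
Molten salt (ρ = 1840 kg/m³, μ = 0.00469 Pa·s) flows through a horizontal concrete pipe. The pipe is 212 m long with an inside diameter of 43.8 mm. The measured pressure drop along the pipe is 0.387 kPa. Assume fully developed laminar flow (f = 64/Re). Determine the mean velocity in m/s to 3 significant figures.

V ≈ 0.0233 m/s

For laminar flow, f = 64/Re with Re = ρVD/μ, so Darcy-Weisbach reduces to ΔP = 32μLV/D². Solving for V: V = ΔP·D²/(32μL) = 387·(0.0438)²/(32·0.00469·212) = 0.02333 m/s.
Check: Re = ρVD/μ = 1840·0.02333·0.0438/0.00469 = 401 < 2300, so the laminar assumption holds.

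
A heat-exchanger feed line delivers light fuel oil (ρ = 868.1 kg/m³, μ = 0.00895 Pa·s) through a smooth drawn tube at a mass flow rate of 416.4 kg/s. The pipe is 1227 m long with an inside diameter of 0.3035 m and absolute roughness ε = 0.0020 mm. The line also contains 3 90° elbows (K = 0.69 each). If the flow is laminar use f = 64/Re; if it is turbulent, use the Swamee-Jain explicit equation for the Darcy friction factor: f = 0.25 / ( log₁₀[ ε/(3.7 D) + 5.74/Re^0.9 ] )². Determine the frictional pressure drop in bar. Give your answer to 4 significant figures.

A = πD²/4 = π(0.3035)²/4 = 0.07234 m²; mean velocity V = ṁ/(ρA) = 416.4/(868.1 · 0.07234) = 6.63 m/s.
Reynolds number Re = ρVD/μ = 868.1 · 6.63 · 0.3035 / 0.00895 = 1.952e+05.
Re > 4000 → turbulent. Relative roughness ε/D = 2e-06/0.3035 = 6.59e-06. Swamee-Jain: f = 0.25/(log₁₀[6.59e-06/3.7 + 5.74/1.952e+05^0.9])² = 0.25/(log₁₀[1.78e-06 + 9.94e-05])² = 0.25/(-3.995)² = 0.01567.
Total minor-loss coefficient ΣK = 3·0.69 = 2.07.
ΔP = [f·L/D + ΣK]·(ρV²/2) = [0.01567·1227/0.3035 + 2.07]·(868.1·6.63²/2) = [63.33 + 2.07]·1.908e+04 = 1.248e+06 Pa.
ΔP = 1.248e+06 Pa = 12.48 bar.

ΔP ≈ 12.48 bar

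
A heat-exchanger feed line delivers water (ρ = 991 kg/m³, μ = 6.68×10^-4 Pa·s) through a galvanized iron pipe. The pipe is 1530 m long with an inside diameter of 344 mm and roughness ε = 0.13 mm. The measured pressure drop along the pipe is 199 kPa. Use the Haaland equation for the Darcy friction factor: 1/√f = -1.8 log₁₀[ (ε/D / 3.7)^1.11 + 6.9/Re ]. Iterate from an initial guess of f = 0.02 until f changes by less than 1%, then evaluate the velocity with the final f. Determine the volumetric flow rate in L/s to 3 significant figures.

Rearranging Darcy-Weisbach: V = √(2·ΔP·D/(f·L·ρ)). With ε/D = 0.00013/0.344 = 0.000378, iterate starting from f = 0.02:
  f = 0.02 → V = √(2·1.99e+05·0.344/(0.02·1530·991)) = 2.125 m/s; Re = ρVD/μ = 1.084e+06; f → 0.01623
  f = 0.01623 → V = 2.359 m/s; Re = 1.204e+06; f → 0.01618
Converged (Δf/f < 1%). With the final f = 0.01618: V = √(2·1.99e+05·0.344/(0.01618·1530·991)) = 2.362 m/s.
Q = V·A = 2.362·(π/4·0.344²) = 0.2196 m³/s = 220 L/s.

Q ≈ 220 L/s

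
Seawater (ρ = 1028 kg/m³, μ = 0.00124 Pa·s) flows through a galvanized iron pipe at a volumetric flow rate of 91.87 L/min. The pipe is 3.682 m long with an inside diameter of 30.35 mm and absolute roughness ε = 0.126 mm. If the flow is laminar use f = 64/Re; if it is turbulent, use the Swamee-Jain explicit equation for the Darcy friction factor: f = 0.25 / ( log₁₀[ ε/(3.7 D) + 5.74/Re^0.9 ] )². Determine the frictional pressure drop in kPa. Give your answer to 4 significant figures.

Q = 91.87 L/min = 91.87/60000 = 0.001531 m³/s.
Cross-sectional area A = πD²/4 = π(0.03035)²/4 = 0.0007234 m²; mean velocity V = Q/A = 0.001531/0.0007234 = 2.116 m/s.
Reynolds number Re = ρVD/μ = 1028 · 2.116 · 0.03035 / 0.00124 = 5.325e+04.
Re > 4000 → turbulent. Relative roughness ε/D = 0.000126/0.03035 = 0.00415. Swamee-Jain: f = 0.25/(log₁₀[0.00415/3.7 + 5.74/5.325e+04^0.9])² = 0.25/(log₁₀[0.00112 + 0.00032])² = 0.25/(-2.841)² = 0.03097.
Darcy-Weisbach: ΔP = f(L/D)(ρV²/2) = 0.03097·(3.682/0.03035)·(1028·2.116²/2) = 0.03097·121.3·2302 = 8652 Pa.
ΔP = 8652 Pa = 8.652 kPa.

ΔP ≈ 8.652 kPa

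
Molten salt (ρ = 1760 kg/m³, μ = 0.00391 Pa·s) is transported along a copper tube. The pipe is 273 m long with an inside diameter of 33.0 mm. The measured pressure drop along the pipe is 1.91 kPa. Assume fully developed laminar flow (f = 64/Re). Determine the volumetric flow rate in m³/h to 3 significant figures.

Q ≈ 0.187 m³/h

For laminar flow, f = 64/Re with Re = ρVD/μ, so Darcy-Weisbach reduces to ΔP = 32μLV/D². Solving for V: V = ΔP·D²/(32μL) = 1910·(0.033)²/(32·0.00391·273) = 0.06089 m/s.
Check: Re = ρVD/μ = 1760·0.06089·0.033/0.00391 = 904.5 < 2300, so the laminar assumption holds.
Q = V·A = 0.06089·(π/4·0.033²) = 5.208e-05 m³/s = 0.187 m³/h.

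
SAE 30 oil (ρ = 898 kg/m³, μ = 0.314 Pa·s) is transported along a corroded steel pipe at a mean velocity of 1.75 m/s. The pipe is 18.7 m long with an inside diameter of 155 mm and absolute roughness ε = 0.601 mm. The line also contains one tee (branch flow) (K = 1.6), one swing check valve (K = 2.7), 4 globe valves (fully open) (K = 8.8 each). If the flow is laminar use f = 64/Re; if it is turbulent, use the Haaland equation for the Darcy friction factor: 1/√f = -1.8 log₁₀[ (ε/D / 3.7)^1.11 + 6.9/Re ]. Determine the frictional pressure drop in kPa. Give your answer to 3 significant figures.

Reynolds number Re = ρVD/μ = 898 · 1.75 · 0.155 / 0.314 = 775.7.
Re < 2300 → laminar flow, so f = 64/Re = 64/775.7 = 0.0825 (the turbulent correlation is not needed).
Total minor-loss coefficient ΣK = 1·1.6 + 1·2.7 + 4·8.8 = 39.5.
ΔP = [f·L/D + ΣK]·(ρV²/2) = [0.0825·18.7/0.155 + 39.5]·(898·1.75²/2) = [9.953 + 39.5]·1375 = 6.8e+04 Pa.
ΔP = 6.8e+04 Pa = 68.0 kPa.

ΔP ≈ 68.0 kPa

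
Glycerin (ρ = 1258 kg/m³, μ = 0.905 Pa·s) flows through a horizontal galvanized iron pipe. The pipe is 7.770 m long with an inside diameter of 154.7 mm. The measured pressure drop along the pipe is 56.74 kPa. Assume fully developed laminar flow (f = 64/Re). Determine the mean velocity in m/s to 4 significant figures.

For laminar flow, f = 64/Re with Re = ρVD/μ, so Darcy-Weisbach reduces to ΔP = 32μLV/D². Solving for V: V = ΔP·D²/(32μL) = 5.674e+04·(0.1547)²/(32·0.905·7.77) = 6.035 m/s.
Check: Re = ρVD/μ = 1258·6.035·0.1547/0.905 = 1298 < 2300, so the laminar assumption holds.

V ≈ 6.035 m/s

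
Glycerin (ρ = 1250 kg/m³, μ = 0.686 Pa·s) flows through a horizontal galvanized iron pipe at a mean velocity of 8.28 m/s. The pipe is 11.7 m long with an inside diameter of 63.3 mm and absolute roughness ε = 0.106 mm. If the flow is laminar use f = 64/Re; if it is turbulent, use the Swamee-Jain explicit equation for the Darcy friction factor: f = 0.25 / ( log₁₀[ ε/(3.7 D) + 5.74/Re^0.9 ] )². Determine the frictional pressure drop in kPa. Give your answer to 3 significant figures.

ΔP ≈ 531 kPa

Reynolds number Re = ρVD/μ = 1250 · 8.28 · 0.0633 / 0.686 = 955.
Re < 2300 → laminar flow, so f = 64/Re = 64/955 = 0.06701 (the turbulent correlation is not needed).
Darcy-Weisbach: ΔP = f(L/D)(ρV²/2) = 0.06701·(11.7/0.0633)·(1250·8.28²/2) = 0.06701·184.8·4.285e+04 = 5.307e+05 Pa.
ΔP = 5.307e+05 Pa = 531 kPa.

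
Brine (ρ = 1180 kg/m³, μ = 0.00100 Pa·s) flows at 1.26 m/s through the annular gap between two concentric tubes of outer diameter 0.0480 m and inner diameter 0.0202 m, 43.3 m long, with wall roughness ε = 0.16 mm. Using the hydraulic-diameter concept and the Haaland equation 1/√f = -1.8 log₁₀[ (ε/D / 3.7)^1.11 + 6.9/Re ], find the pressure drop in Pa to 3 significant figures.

ΔP ≈ 49000 Pa

Hydraulic diameter D_h = 4A/P = D_o - D_i = 0.048 - 0.0202 = 0.0278 m.
Re = ρVD_h/μ = 1180·1.26·0.0278/0.001 = 4.133e+04.
ε/D_h = 0.00016/0.0278 = 0.00576; Haaland gives 1/√f = -1.8 log₁₀[0.000764+0.000167] = 5.456, so f = 0.03359.
ΔP = f(L/D_h)(ρV²/2) = 0.03359·43.3/0.0278·936.7 = 4.901e+04 Pa.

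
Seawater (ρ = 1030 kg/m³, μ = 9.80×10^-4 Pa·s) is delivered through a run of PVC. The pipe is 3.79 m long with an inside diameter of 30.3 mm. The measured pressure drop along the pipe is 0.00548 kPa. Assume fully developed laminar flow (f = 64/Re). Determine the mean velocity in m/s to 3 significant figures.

For laminar flow, f = 64/Re with Re = ρVD/μ, so Darcy-Weisbach reduces to ΔP = 32μLV/D². Solving for V: V = ΔP·D²/(32μL) = 5.48·(0.0303)²/(32·0.00098·3.79) = 0.04233 m/s.
Check: Re = ρVD/μ = 1030·0.04233·0.0303/0.00098 = 1348 < 2300, so the laminar assumption holds.

V ≈ 0.0423 m/s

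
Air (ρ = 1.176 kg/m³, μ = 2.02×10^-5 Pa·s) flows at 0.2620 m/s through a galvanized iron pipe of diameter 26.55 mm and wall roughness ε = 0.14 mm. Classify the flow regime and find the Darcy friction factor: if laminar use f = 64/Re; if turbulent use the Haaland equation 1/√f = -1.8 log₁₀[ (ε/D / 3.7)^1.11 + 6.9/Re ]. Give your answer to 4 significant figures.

f ≈ 0.1580

Re = ρVD/μ = 1.176·0.262·0.02655/2.02e-05 = 405.
Re < 2300 → laminar, so f = 64/Re = 0.158 (roughness is irrelevant in laminar flow).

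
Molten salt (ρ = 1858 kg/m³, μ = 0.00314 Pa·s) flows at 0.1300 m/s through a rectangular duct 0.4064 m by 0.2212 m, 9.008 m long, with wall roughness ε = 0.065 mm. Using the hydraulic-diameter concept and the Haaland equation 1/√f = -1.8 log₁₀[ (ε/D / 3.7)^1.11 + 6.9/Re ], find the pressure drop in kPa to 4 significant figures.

Hydraulic diameter D_h = 4A/P = 4·(0.4064·0.2212)/(2·(0.4064+0.2212)) = 0.3596/1.255 = 0.2865 m.
Re = ρVD_h/μ = 1858·0.13·0.2865/0.00314 = 2.204e+04.
ε/D_h = 6.5e-05/0.2865 = 0.000227; Haaland gives 1/√f = -1.8 log₁₀[2.11e-05+0.000313] = 6.257, so f = 0.02554.
ΔP = f(L/D_h)(ρV²/2) = 0.02554·9.008/0.2865·15.7 = 12.61 Pa.
ΔP = 0.01261 kPa.

ΔP ≈ 0.01261 kPa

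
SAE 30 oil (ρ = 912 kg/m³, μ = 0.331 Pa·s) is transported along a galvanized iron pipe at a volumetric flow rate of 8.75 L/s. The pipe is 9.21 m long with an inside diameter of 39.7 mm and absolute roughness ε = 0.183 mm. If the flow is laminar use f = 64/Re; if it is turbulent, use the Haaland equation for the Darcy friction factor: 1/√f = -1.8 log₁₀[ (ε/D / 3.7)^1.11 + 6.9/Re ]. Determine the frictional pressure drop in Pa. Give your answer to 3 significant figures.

ΔP ≈ 438000 Pa

Q = 8.75 L/s = 8.75/1000 = 0.00875 m³/s.
Cross-sectional area A = πD²/4 = π(0.0397)²/4 = 0.001238 m²; mean velocity V = Q/A = 0.00875/0.001238 = 7.069 m/s.
Reynolds number Re = ρVD/μ = 912 · 7.069 · 0.0397 / 0.331 = 773.2.
Re < 2300 → laminar flow, so f = 64/Re = 64/773.2 = 0.08277 (the turbulent correlation is not needed).
Darcy-Weisbach: ΔP = f(L/D)(ρV²/2) = 0.08277·(9.21/0.0397)·(912·7.069²/2) = 0.08277·232·2.278e+04 = 4.375e+05 Pa.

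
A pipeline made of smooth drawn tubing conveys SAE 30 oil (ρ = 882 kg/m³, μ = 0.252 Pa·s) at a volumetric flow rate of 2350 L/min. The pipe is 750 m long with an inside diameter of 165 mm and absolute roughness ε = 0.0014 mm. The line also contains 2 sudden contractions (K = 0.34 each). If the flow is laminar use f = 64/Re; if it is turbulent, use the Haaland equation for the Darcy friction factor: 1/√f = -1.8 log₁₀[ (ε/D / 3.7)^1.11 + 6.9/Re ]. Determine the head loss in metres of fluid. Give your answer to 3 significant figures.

Q = 2350 L/min = 2350/60000 = 0.03917 m³/s.
Cross-sectional area A = πD²/4 = π(0.165)²/4 = 0.02138 m²; mean velocity V = Q/A = 0.03917/0.02138 = 1.832 m/s.
Reynolds number Re = ρVD/μ = 882 · 1.832 · 0.165 / 0.252 = 1058.
Re < 2300 → laminar flow, so f = 64/Re = 64/1058 = 0.0605 (the turbulent correlation is not needed).
Total minor-loss coefficient ΣK = 2·0.34 = 0.68.
ΔP = [f·L/D + ΣK]·(ρV²/2) = [0.0605·750/0.165 + 0.68]·(882·1.832²/2) = [275 + 0.68]·1480 = 4.079e+05 Pa.
Head loss h_f = ΔP/(ρg) = 4.079e+05/(882·9.81) = 47.1 m.

h_f ≈ 47.1 m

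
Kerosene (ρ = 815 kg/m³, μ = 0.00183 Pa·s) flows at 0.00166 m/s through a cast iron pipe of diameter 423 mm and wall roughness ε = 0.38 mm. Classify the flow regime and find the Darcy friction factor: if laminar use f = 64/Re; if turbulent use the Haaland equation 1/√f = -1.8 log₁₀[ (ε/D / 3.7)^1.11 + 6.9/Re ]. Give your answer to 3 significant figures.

Re = ρVD/μ = 815·0.00166·0.423/0.00183 = 312.7.
Re < 2300 → laminar, so f = 64/Re = 0.2047 (roughness is irrelevant in laminar flow).

f ≈ 0.205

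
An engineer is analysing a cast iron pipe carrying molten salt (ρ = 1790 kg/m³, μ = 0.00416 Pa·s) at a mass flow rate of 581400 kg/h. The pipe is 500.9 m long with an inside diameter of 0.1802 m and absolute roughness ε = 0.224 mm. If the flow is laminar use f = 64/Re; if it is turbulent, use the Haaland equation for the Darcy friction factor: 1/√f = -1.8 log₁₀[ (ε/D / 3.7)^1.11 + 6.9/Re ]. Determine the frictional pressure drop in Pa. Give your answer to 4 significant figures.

ΔP ≈ 671200 Pa

ṁ = 581400 kg/h = 581400/3600 = 161.5 kg/s.
A = πD²/4 = π(0.1802)²/4 = 0.0255 m²; mean velocity V = ṁ/(ρA) = 161.5/(1790 · 0.0255) = 3.538 m/s.
Reynolds number Re = ρVD/μ = 1790 · 3.538 · 0.1802 / 0.00416 = 2.743e+05.
Re > 4000 → turbulent. Relative roughness ε/D = 0.000224/0.1802 = 0.00124. Haaland: 1/√f = -1.8 log₁₀[(0.00124/3.7)^1.11 + 6.9/2.743e+05] = -1.8 log₁₀[0.000139 + 2.52e-05] = 6.811, so f = 0.02156.
Darcy-Weisbach: ΔP = f(L/D)(ρV²/2) = 0.02156·(500.9/0.1802)·(1790·3.538²/2) = 0.02156·2780·1.12e+04 = 6.712e+05 Pa.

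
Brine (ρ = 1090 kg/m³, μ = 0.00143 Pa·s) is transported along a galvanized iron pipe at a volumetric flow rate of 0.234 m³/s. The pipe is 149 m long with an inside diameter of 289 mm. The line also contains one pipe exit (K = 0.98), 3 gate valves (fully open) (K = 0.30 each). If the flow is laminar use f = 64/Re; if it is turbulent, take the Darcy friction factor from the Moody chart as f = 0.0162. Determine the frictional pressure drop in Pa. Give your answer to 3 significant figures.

Cross-sectional area A = πD²/4 = π(0.289)²/4 = 0.0656 m²; mean velocity V = Q/A = 0.234/0.0656 = 3.567 m/s.
Reynolds number Re = ρVD/μ = 1090 · 3.567 · 0.289 / 0.00143 = 7.858e+05.
Re > 4000 → turbulent; use the Moody-chart value f = 0.0162.
Total minor-loss coefficient ΣK = 1·0.98 + 3·0.3 = 1.88.
ΔP = [f·L/D + ΣK]·(ρV²/2) = [0.0162·149/0.289 + 1.88]·(1090·3.567²/2) = [8.352 + 1.88]·6935 = 7.096e+04 Pa.

ΔP ≈ 71000 Pa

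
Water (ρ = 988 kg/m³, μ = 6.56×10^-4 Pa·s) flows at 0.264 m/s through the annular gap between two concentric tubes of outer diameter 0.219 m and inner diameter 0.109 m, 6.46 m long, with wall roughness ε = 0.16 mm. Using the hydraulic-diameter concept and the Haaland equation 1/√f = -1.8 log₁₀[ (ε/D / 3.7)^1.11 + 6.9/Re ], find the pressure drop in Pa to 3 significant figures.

ΔP ≈ 51.2 Pa

Hydraulic diameter D_h = 4A/P = D_o - D_i = 0.219 - 0.109 = 0.11 m.
Re = ρVD_h/μ = 988·0.264·0.11/0.000656 = 4.374e+04.
ε/D_h = 0.00016/0.11 = 0.00145; Haaland gives 1/√f = -1.8 log₁₀[0.000166+0.000158] = 6.282, so f = 0.02534.
ΔP = f(L/D_h)(ρV²/2) = 0.02534·6.46/0.11·34.43 = 51.24 Pa.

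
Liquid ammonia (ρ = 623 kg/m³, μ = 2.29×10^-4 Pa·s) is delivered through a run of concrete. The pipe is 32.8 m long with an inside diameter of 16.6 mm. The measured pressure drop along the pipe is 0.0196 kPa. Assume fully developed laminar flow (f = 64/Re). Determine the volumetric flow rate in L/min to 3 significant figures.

Q ≈ 0.292 L/min

For laminar flow, f = 64/Re with Re = ρVD/μ, so Darcy-Weisbach reduces to ΔP = 32μLV/D². Solving for V: V = ΔP·D²/(32μL) = 19.6·(0.0166)²/(32·0.000229·32.8) = 0.02247 m/s.
Check: Re = ρVD/μ = 623·0.02247·0.0166/0.000229 = 1015 < 2300, so the laminar assumption holds.
Q = V·A = 0.02247·(π/4·0.0166²) = 4.863e-06 m³/s = 0.292 L/min.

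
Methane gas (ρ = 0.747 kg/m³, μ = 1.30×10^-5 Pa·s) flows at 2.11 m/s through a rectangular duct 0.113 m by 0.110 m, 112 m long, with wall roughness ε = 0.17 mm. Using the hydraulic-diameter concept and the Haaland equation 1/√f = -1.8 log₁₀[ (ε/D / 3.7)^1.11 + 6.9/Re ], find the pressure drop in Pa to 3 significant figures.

Hydraulic diameter D_h = 4A/P = 4·(0.113·0.11)/(2·(0.113+0.11)) = 0.04972/0.446 = 0.1115 m.
Re = ρVD_h/μ = 0.747·2.11·0.1115/1.3e-05 = 1.352e+04.
ε/D_h = 0.00017/0.1115 = 0.00152; Haaland gives 1/√f = -1.8 log₁₀[0.000175+0.00051] = 5.695, so f = 0.03083.
ΔP = f(L/D_h)(ρV²/2) = 0.03083·112/0.1115·1.663 = 51.5 Pa.

ΔP ≈ 51.5 Pa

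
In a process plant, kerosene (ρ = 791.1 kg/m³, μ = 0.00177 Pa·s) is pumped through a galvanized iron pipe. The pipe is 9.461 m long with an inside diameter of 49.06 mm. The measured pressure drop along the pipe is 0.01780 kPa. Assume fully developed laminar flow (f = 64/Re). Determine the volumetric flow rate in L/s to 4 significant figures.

Q ≈ 0.1511 L/s

For laminar flow, f = 64/Re with Re = ρVD/μ, so Darcy-Weisbach reduces to ΔP = 32μLV/D². Solving for V: V = ΔP·D²/(32μL) = 17.8·(0.04906)²/(32·0.00177·9.461) = 0.07995 m/s.
Check: Re = ρVD/μ = 791.1·0.07995·0.04906/0.00177 = 1753 < 2300, so the laminar assumption holds.
Q = V·A = 0.07995·(π/4·0.04906²) = 0.0001511 m³/s = 0.1511 L/s.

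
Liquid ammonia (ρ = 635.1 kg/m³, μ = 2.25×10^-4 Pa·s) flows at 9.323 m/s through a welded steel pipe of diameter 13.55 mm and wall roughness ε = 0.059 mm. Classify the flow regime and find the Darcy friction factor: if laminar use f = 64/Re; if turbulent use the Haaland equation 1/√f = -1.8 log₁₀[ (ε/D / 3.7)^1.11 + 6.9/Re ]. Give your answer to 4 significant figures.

Re = ρVD/μ = 635.1·9.323·0.01355/0.000225 = 3.566e+05.
Re > 4000 → turbulent. ε/D = 5.9e-05/0.01355 = 0.00435; Haaland: 1/√f = -1.8 log₁₀[0.00056 + 1.94e-05] = 5.826, so f = 0.02946.

f ≈ 0.02946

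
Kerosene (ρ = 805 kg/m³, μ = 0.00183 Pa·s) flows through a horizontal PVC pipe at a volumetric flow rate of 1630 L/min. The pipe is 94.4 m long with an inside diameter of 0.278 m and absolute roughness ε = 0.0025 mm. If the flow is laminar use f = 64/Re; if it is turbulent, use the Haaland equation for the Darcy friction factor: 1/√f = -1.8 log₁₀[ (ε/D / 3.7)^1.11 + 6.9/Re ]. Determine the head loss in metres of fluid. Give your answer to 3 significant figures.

h_f ≈ 0.0704 m

Q = 1630 L/min = 1630/60000 = 0.02717 m³/s.
Cross-sectional area A = πD²/4 = π(0.278)²/4 = 0.0607 m²; mean velocity V = Q/A = 0.02717/0.0607 = 0.4476 m/s.
Reynolds number Re = ρVD/μ = 805 · 0.4476 · 0.278 / 0.00183 = 5.473e+04.
Re > 4000 → turbulent. Relative roughness ε/D = 2.5e-06/0.278 = 8.99e-06. Haaland: 1/√f = -1.8 log₁₀[(8.99e-06/3.7)^1.11 + 6.9/5.473e+04] = -1.8 log₁₀[5.86e-07 + 0.000126] = 7.015, so f = 0.02032.
Darcy-Weisbach: ΔP = f(L/D)(ρV²/2) = 0.02032·(94.4/0.278)·(805·0.4476²/2) = 0.02032·339.6·80.63 = 556.3 Pa.
Head loss h_f = ΔP/(ρg) = 556.3/(805·9.81) = 0.0704 m.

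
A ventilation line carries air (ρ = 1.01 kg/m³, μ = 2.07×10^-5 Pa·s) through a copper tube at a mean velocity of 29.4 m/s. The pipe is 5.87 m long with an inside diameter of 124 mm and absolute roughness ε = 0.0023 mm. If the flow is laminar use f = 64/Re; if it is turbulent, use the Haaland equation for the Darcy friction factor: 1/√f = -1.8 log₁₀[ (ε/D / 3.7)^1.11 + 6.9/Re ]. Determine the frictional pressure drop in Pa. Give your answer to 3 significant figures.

ΔP ≈ 330 Pa

Reynolds number Re = ρVD/μ = 1.01 · 29.4 · 0.124 / 2.07e-05 = 1.779e+05.
Re > 4000 → turbulent. Relative roughness ε/D = 2.3e-06/0.124 = 1.85e-05. Haaland: 1/√f = -1.8 log₁₀[(1.85e-05/3.7)^1.11 + 6.9/1.779e+05] = -1.8 log₁₀[1.31e-06 + 3.88e-05] = 7.914, so f = 0.01597.
Darcy-Weisbach: ΔP = f(L/D)(ρV²/2) = 0.01597·(5.87/0.124)·(1.01·29.4²/2) = 0.01597·47.34·436.5 = 329.9 Pa.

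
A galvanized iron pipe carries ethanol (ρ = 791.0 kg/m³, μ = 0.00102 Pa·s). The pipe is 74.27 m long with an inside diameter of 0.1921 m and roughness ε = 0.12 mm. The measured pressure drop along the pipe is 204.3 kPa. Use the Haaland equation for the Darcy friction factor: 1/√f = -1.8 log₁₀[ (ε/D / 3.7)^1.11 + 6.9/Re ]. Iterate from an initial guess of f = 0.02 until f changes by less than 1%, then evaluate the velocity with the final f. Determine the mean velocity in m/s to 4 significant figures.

V ≈ 8.641 m/s

Rearranging Darcy-Weisbach: V = √(2·ΔP·D/(f·L·ρ)). With ε/D = 0.00012/0.1921 = 0.000625, iterate starting from f = 0.02:
  f = 0.02 → V = √(2·2.043e+05·0.1921/(0.02·74.27·791)) = 8.173 m/s; Re = ρVD/μ = 1.218e+06; f → 0.01791
  f = 0.01791 → V = 8.637 m/s; Re = 1.287e+06; f → 0.01789
Converged (Δf/f < 1%). With the final f = 0.01789: V = √(2·2.043e+05·0.1921/(0.01789·74.27·791)) = 8.641 m/s.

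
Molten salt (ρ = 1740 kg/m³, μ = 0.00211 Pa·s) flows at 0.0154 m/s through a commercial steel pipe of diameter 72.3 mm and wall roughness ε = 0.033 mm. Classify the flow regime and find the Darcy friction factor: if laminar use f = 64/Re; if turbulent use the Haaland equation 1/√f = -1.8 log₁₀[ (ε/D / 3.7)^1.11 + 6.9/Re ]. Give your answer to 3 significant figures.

Re = ρVD/μ = 1740·0.0154·0.0723/0.00211 = 918.2.
Re < 2300 → laminar, so f = 64/Re = 0.0697 (roughness is irrelevant in laminar flow).

f ≈ 0.0697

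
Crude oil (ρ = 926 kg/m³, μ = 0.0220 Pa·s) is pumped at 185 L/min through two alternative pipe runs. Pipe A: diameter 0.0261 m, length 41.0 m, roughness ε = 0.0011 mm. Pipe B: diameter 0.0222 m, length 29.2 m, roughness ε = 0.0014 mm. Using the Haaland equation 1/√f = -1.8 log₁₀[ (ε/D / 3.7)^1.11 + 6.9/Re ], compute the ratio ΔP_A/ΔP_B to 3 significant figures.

ΔP_A/ΔP_B ≈ 0.655

Pipe A: V = Q/A = 0.003083/0.000535 = 5.763 m/s; Re = 6331; ε/D = 4.21e-05; Haaland → f = 0.03519; ΔP_A = f(L/D)(ρV²/2) = 8.502e+05 Pa.
Pipe B: V = Q/A = 0.003083/0.0003871 = 7.966 m/s; Re = 7443; ε/D = 6.31e-05; Haaland → f = 0.03361; ΔP_B = f(L/D)(ρV²/2) = 1.299e+06 Pa.
ΔP_A/ΔP_B = 8.502e+05/1.299e+06 = 0.655.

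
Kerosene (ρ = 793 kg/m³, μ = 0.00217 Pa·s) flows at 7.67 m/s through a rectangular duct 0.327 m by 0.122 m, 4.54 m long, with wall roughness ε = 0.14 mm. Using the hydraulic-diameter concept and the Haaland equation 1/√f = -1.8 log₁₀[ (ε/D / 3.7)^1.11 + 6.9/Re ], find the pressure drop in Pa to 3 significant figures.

ΔP ≈ 11400 Pa

Hydraulic diameter D_h = 4A/P = 4·(0.327·0.122)/(2·(0.327+0.122)) = 0.1596/0.898 = 0.1777 m.
Re = ρVD_h/μ = 793·7.67·0.1777/0.00217 = 4.981e+05.
ε/D_h = 0.00014/0.1777 = 0.000788; Haaland gives 1/√f = -1.8 log₁₀[8.4e-05+1.39e-05] = 7.217, so f = 0.0192.
ΔP = f(L/D_h)(ρV²/2) = 0.0192·4.54/0.1777·2.333e+04 = 1.144e+04 Pa.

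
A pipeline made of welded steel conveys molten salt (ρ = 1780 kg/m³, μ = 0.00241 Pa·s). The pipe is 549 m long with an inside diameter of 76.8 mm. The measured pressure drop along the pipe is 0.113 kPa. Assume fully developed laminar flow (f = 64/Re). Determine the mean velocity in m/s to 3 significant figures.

V ≈ 0.0157 m/s

For laminar flow, f = 64/Re with Re = ρVD/μ, so Darcy-Weisbach reduces to ΔP = 32μLV/D². Solving for V: V = ΔP·D²/(32μL) = 113·(0.0768)²/(32·0.00241·549) = 0.01574 m/s.
Check: Re = ρVD/μ = 1780·0.01574·0.0768/0.00241 = 892.9 < 2300, so the laminar assumption holds.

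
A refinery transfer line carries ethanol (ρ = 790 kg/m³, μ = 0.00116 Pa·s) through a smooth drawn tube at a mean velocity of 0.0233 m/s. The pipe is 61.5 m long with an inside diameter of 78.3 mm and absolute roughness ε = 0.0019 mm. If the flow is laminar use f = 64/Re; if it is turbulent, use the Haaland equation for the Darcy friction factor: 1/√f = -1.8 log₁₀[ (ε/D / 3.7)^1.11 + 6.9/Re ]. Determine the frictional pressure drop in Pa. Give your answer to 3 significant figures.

ΔP ≈ 8.68 Pa

Reynolds number Re = ρVD/μ = 790 · 0.0233 · 0.0783 / 0.00116 = 1242.
Re < 2300 → laminar flow, so f = 64/Re = 64/1242 = 0.05151 (the turbulent correlation is not needed).
Darcy-Weisbach: ΔP = f(L/D)(ρV²/2) = 0.05151·(61.5/0.0783)·(790·0.0233²/2) = 0.05151·785.4·0.2144 = 8.676 Pa.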